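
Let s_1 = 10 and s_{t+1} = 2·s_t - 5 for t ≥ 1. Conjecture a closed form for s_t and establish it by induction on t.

s_t = 5·2^(t - 1) + 5

Computing the first terms: s_1 = 10, s_2 = 15, s_3 = 25. This suggests s_t = 5·2^(t - 1) + 5.
For the base case t = 1: the formula gives 10 = 10 = s_1.
For the inductive step, assume it holds for an arbitrary k ≥ 1, so s_k = 5·2^(k - 1) + 5.
Then s_{k+1} = 2·s_k - 5 = 2·(5·2^(k - 1) + 5) - 5 = 5·2^k + 5 = 5·2^((k+1) - 1) + 5,
which is the claimed formula at t = k+1.
By induction, the statement is established for all t ≥ 1.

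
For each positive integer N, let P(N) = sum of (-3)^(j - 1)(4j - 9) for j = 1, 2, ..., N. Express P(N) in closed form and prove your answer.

We claim P(N) = (-3)^N(-N + 2) - 2 for all N ≥ 1.
When N = 1: P(1) = -5, and the closed form gives -5. They agree.
Inductive step: assume the claim holds for N = j, so P(j) = (-3)^j(-j + 2) - 2.
Then P(j+1) = P(j) + ((-3)^j(4j - 5)) = ((-3)^j(-j + 2) - 2) + ((-3)^j(4j - 5)).
Simplifying, P(j+1) = -(-3)^(j + 1)j + (-3)^(j + 1) - 2 = (-3)^(j+1)(-(j+1) + 2) - 2,
which is the closed form with N = j+1.
Hence, by induction on N, the claim holds for every N ≥ 1.

P(N) = (-3)^N(-N + 2) - 2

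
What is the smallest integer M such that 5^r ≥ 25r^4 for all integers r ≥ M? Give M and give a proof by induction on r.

M = 7

At r = 6: 15625 < 32400, so the inequality fails and M ≥ 7. We prove 5^r ≥ 25r^4 for all r ≥ 7.
For the base case r = 7: 5^r = 78125 and 25r^4 = 60025, so 78125 ≥ 60025.
For the inductive step, assume it holds for an arbitrary p ≥ 7, so 5^p ≥ 25p^4.
Then 5^(p + 1) = 5·(5^p) ≥ 5·(25p^4).
Also, for p ≥ 7 we have 5·(25p^4) ≥ 25(p+1)^4, since 5 ≥ (1 + 1/p)^4 for all p ≥ 7.
Combining, 5^(p + 1) ≥ 25(p+1)^4.
This completes the induction.
Hence the smallest such M is 7.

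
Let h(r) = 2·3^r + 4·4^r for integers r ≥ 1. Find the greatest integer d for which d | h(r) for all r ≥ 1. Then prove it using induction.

d = 2

Computing the first values: h(1) = 22 and h(2) = 82; gcd(22, 82) = 2, so d ≤ 2.
We prove 2 | 2·3^r + 4·4^r for all r ≥ 1 by induction on r.
Base step (r = 1): h(1) = 22 = 2·(11), so 2 | h(1).
For the inductive step, assume it holds for an arbitrary j ≥ 1, i.e. 2 | h(j). Then
h(j+1) − 4·h(j) = (2·3^(j+1) + 4·4^(j+1)) − 4·(2·3^j + 4·4^j) = (2)·3^j·(3 − 4) = (-2)·3^j. Since 2 | h(j) by the inductive hypothesis, 2 | 4·h(j); and 2 | -2 since -2 = 2·-1. Therefore 2 | h(j+1).
By induction, the statement is established for all r ≥ 1.
Therefore the largest such d is 2.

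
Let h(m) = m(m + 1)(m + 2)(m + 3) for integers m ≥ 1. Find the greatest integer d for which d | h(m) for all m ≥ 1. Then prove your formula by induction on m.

d = 24

Computing the first values: h(1) = 24 and h(2) = 120; gcd(24, 120) = 24, so d ≤ 24.
We prove 24 | m(m + 1)(m + 2)(m + 3) for all m ≥ 1 by induction on m.
For the base case m = 1: h(1) = 24 = 24·(1), so 24 | h(1).
Inductive step: assume the claim holds for m = j, i.e. 24 | h(j). Then
h(j+1) − h(j) = (j+1)·(j+2)·(j+3)·(j+4) − j·(j+1)·(j+2)·(j+3) = (j+1)·(j+2)·(j+3)·[(j+4) − j] = 4·(j+1)·(j+2)·(j+3). The product of 3 consecutive integers is divisible by (3)! = 6, so h(j+1) − h(j) is divisible by 4·6 = 24. By the inductive hypothesis 24 | h(j), hence 24 | h(j+1).
Hence, by induction on m, the claim holds for every m ≥ 1.
Therefore the largest such d is 24.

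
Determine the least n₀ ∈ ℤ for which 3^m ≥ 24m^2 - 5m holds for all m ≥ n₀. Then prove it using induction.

n₀ = 7

At m = 6: 729 < 834, so the inequality fails and n₀ ≥ 7. We prove 3^m ≥ 24m^2 - 5m for all m ≥ 7.
Base case (m = 7): 3^m = 2187 and 24m^2 - 5m = 1141, so 2187 ≥ 1141.
Suppose the result is true for m = i, so 3^i ≥ 24i^2 - 5i.
Then 3^(i + 1) = 3·(3^i) ≥ 3·(24i^2 - 5i).
Also, for i ≥ 7 we have 3·(24i^2 - 5i) ≥ 24(i+1)^2 - 5(i+1), since 3·(24i^2 - 5i) − (24(i+1)^2 - 5(i+1)) = 48i^2 - 58i - 19, which is nonnegative for all i ≥ 7.
Combining, 3^(i + 1) ≥ 24(i+1)^2 - 5(i+1).
This completes the induction.
Hence the smallest such n₀ is 7.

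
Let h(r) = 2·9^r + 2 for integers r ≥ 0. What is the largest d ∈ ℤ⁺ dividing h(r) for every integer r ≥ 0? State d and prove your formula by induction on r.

d = 4

Computing the first values: h(0) = 4 and h(1) = 20; gcd(4, 20) = 4, so d ≤ 4.
We prove 4 | 2·9^r + 2 for all r ≥ 0 by induction on r.
Base case (r = 0): h(0) = 4 = 4·(1), so 4 | h(0).
Suppose the result is true for r = m, i.e. 4 | h(m). Then
h(m+1) = 2·9^(m+1) + 2 = 9·(2·9^m + 2) - 16 = 9·h(m) - 16. The first term is divisible by 4 by the inductive hypothesis, and -16 is divisible by 4. Hence 4 | h(m+1).
By induction, the statement is established for all r ≥ 0.
Therefore the largest such d is 4.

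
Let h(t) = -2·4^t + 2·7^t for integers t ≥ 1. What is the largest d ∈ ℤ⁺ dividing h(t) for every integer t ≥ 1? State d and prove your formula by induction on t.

d = 6

Computing the first values: h(1) = 6 and h(2) = 66; gcd(6, 66) = 6, so d ≤ 6.
We prove 6 | -2·4^t + 2·7^t for all t ≥ 1 by induction on t.
Base step (t = 1): h(1) = 6 = 6·(1), so 6 | h(1).
Inductive step: assume the claim holds for t = j, i.e. 6 | h(j). Then
h(j+1) − 7·h(j) = (-2·4^(j+1) + 2·7^(j+1)) − 7·(-2·4^j + 2·7^j) = (-2)·4^j·(4 − 7) = (6)·4^j. Since 6 | h(j) by the inductive hypothesis, 6 | 7·h(j); and 6 | 6 since 6 = 6·1. Therefore 6 | h(j+1).
Hence, by induction on t, the claim holds for every t ≥ 1.
Therefore the largest such d is 6.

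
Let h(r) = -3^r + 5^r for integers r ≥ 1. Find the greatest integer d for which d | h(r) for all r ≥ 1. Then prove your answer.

Computing the first values: h(1) = 2 and h(2) = 16; gcd(2, 16) = 2, so d ≤ 2.
We prove 2 | -3^r + 5^r for all r ≥ 1 by induction on r.
Base step (r = 1): h(1) = 2 = 2·(1), so 2 | h(1).
Suppose the result is true for r = m, i.e. 2 | h(m). Then
5^{m+1} − 3^{m+1} = 5·5^m − 3·3^m = 5·(5^m − 3^m) + (2)·3^m. The first term is divisible by 2 by the inductive hypothesis, and the second term (2)·3^m is divisible by 2 since 2 | 2. Hence 2 | h(m+1).
This completes the induction.
Therefore the largest such d is 2.

d = 2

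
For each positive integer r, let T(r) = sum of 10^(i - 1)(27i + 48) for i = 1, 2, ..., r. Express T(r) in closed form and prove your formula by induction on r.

We claim T(r) = 10^r(3r + 5) - 5 for all r ≥ 1.
When r = 1: T(1) = 75, and the closed form gives 75. They agree.
Inductive step: suppose the statement holds for some i ≥ 1, so T(i) = 10^i(3i + 5) - 5.
Then T(i+1) = T(i) + (10^i(27i + 75)) = (10^i(3i + 5) - 5) + (10^i(27i + 75)).
Simplifying, T(i+1) = 30·10^i·i + 80·10^i - 5 = 10^(i+1)(3(i+1) + 5) - 5,
which is the closed form with r = i+1.
By the principle of mathematical induction, the result holds for all r ≥ 1.

T(r) = 10^r(3r + 5) - 5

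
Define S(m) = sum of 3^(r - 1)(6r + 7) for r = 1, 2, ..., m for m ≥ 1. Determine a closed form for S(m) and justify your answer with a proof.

S(m) = 3^m(3m + 2) - 2

We claim S(m) = 3^m(3m + 2) - 2 for all m ≥ 1.
For the base case m = 1: S(1) = 13, and the closed form gives 13. They agree.
Suppose the result is true for m = r, so S(r) = 3^r(3r + 2) - 2.
Then S(r+1) = S(r) + (3^r(6r + 13)) = (3^r(3r + 2) - 2) + (3^r(6r + 13)).
Simplifying, S(r+1) = 9·3^r·r + 15·3^r - 2 = 3^(r+1)(3(r+1) + 2) - 2,
which is the closed form with m = r+1.
By the principle of mathematical induction, the result holds for all m ≥ 1.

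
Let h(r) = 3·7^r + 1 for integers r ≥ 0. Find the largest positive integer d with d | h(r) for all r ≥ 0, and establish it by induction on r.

d = 2

Computing the first values: h(0) = 4 and h(1) = 22; gcd(4, 22) = 2, so d ≤ 2.
We prove 2 | 3·7^r + 1 for all r ≥ 0 by induction on r.
Base step (r = 0): h(0) = 4 = 2·(2), so 2 | h(0).
For the inductive step, assume it holds for an arbitrary j ≥ 0, i.e. 2 | h(j). Then
h(j+1) = 3·7^(j+1) + 1 = 7·(3·7^j + 1) - 6 = 7·h(j) - 6. The first term is divisible by 2 by the inductive hypothesis, and -6 is divisible by 2. Hence 2 | h(j+1).
Hence, by induction on r, the claim holds for every r ≥ 0.
Therefore the largest such d is 2.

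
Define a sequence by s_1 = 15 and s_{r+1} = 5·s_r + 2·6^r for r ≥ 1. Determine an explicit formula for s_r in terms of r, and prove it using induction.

Computing the first terms: s_1 = 15, s_2 = 87, s_3 = 507. This suggests s_r = 3·5^(r - 1) + 2·6^r.
Base step (r = 1): the formula gives 15 = 15 = s_1.
For the inductive step, assume it holds for an arbitrary j ≥ 1, so s_j = 3·5^(j - 1) + 2·6^j.
Then s_{j+1} = 5·s_j + 2·6^j = 5·(3·5^(j - 1) + 2·6^j) + 2·6^j = 3·5^j + 2·6^(j + 1) = 3·5^((j+1) - 1) + 2·6^(j+1),
which is the claimed formula at r = j+1.
By the principle of mathematical induction, the result holds for all r ≥ 1.

s_r = 3·5^(r - 1) + 2·6^r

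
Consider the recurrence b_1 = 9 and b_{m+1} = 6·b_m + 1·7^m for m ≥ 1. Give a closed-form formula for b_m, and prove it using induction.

b_m = 2·6^(m - 1) + 7^m

Computing the first terms: b_1 = 9, b_2 = 61, b_3 = 415. This suggests b_m = 2·6^(m - 1) + 7^m.
For the base case m = 1: the formula gives 9 = 9 = b_1.
For the inductive step, assume it holds for an arbitrary k ≥ 1, so b_k = 2·6^(k - 1) + 7^k.
Then b_{k+1} = 6·b_k + 1·7^k = 6·(2·6^(k - 1) + 7^k) + 1·7^k = 2·6^k + 7^(k + 1) = 2·6^((k+1) - 1) + 7^(k+1),
which is the claimed formula at m = k+1.
This completes the induction.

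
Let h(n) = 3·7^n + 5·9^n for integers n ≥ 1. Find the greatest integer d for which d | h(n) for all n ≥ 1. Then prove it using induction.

Computing the first values: h(1) = 66 and h(2) = 552; gcd(66, 552) = 6, so d ≤ 6.
We prove 6 | 3·7^n + 5·9^n for all n ≥ 1 by induction on n.
For the base case n = 1: h(1) = 66 = 6·(11), so 6 | h(1).
Inductive step: assume the claim holds for n = m, i.e. 6 | h(m). Then
h(m+1) − 9·h(m) = (3·7^(m+1) + 5·9^(m+1)) − 9·(3·7^m + 5·9^m) = (3)·7^m·(7 − 9) = (-6)·7^m. Since 6 | h(m) by the inductive hypothesis, 6 | 9·h(m); and 6 | -6 since -6 = 6·-1. Therefore 6 | h(m+1).
Hence, by induction on n, the claim holds for every n ≥ 1.
Therefore the largest such d is 6.

d = 6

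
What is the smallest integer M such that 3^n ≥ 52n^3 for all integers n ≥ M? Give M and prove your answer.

M = 10

At n = 9: 19683 < 37908, so the inequality fails and M ≥ 10. We prove 3^n ≥ 52n^3 for all n ≥ 10.
When n = 10: 3^n = 59049 and 52n^3 = 52000, so 59049 ≥ 52000.
For the inductive step, assume it holds for an arbitrary r ≥ 10, so 3^r ≥ 52r^3.
Then 3^(r + 1) = 3·(3^r) ≥ 3·(52r^3).
Also, for r ≥ 10 we have 3·(52r^3) ≥ 52(r+1)^3, since 3 ≥ (1 + 1/r)^3 for all r ≥ 10.
Combining, 3^(r + 1) ≥ 52(r+1)^3.
By induction, the statement is established for all n ≥ 10.
Hence the smallest such M is 10.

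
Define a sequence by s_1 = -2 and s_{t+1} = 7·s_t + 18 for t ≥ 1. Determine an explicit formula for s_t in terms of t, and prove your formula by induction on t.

Computing the first terms: s_1 = -2, s_2 = 4, s_3 = 46. This suggests s_t = 7^(t - 1) - 3.
Base step (t = 1): the formula gives -2 = -2 = s_1.
For the inductive step, assume it holds for an arbitrary m ≥ 1, so s_m = 7^(m - 1) - 3.
Then s_{m+1} = 7·s_m + 18 = 7·(7^(m - 1) - 3) + 18 = 7^m - 3 = 7^((m+1) - 1) - 3,
which is the claimed formula at t = m+1.
Hence, by induction on t, the claim holds for every t ≥ 1.

s_t = 7^(t - 1) - 3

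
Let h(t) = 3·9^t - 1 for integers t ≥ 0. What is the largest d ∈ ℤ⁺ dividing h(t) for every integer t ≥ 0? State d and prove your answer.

Computing the first values: h(0) = 2 and h(1) = 26; gcd(2, 26) = 2, so d ≤ 2.
We prove 2 | 3·9^t - 1 for all t ≥ 0 by induction on t.
Base case (t = 0): h(0) = 2 = 2·(1), so 2 | h(0).
Inductive step: assume the claim holds for t = i, i.e. 2 | h(i). Then
h(i+1) = 3·9^(i+1) - 1 = 9·(3·9^i - 1) + 8 = 9·h(i) + 8. The first term is divisible by 2 by the inductive hypothesis, and 8 is divisible by 2. Hence 2 | h(i+1).
By the principle of mathematical induction, the result holds for all t ≥ 0.
Therefore the largest such d is 2.

d = 2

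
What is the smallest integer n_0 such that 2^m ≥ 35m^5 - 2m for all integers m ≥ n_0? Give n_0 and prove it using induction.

At m = 29: 536870912 < 717890157, so the inequality fails and n_0 ≥ 30. We prove 2^m ≥ 35m^5 - 2m for all m ≥ 30.
For the base case m = 30: 2^m = 1073741824 and 35m^5 - 2m = 850499940, so 1073741824 ≥ 850499940.
Inductive step: assume the claim holds for m = k, so 2^k ≥ 35k^5 - 2k.
Then 2^(k + 1) = 2·(2^k) ≥ 2·(35k^5 - 2k).
Also, for k ≥ 30 we have 2·(35k^5 - 2k) ≥ 35(k+1)^5 - 2(k+1), since 2·(35k^5 - 2k) − (35(k+1)^5 - 2(k+1)) = 35k^5 - 175k^4 - 350k^3 - 350k^2 - 177k - 33, which is nonnegative for all k ≥ 30.
Combining, 2^(k + 1) ≥ 35(k+1)^5 - 2(k+1).
By the principle of mathematical induction, the result holds for all m ≥ 30.
Hence the smallest such n_0 is 30.

n_0 = 30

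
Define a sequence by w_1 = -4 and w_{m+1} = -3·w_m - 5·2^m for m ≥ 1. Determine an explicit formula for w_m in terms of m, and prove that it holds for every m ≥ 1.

w_m = -2(-3)^(m - 1) - 2^m

Computing the first terms: w_1 = -4, w_2 = 2, w_3 = -26. This suggests w_m = -2(-3)^(m - 1) - 2^m.
Base step (m = 1): the formula gives -4 = -4 = w_1.
Inductive step: assume the claim holds for m = j, so w_j = -2(-3)^(j - 1) - 2^j.
Then w_{j+1} = -3·w_j - 5·2^j = -3·(-2(-3)^(j - 1) - 2^j) - 5·2^j = -2(-3)^j - 2^(j + 1) = -2(-3)^((j+1) - 1) - 2^(j+1),
which is the claimed formula at m = j+1.
This completes the induction.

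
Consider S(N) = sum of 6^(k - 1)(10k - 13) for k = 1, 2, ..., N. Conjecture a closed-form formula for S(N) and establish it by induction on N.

We claim S(N) = 6^N(2N - 3) + 3 for all N ≥ 1.
Base step (N = 1): S(1) = -3, and the closed form gives -3. They agree.
Suppose the result is true for N = k, so S(k) = 6^k(2k - 3) + 3.
Then S(k+1) = S(k) + (6^k(10k - 3)) = (6^k(2k - 3) + 3) + (6^k(10k - 3)).
Simplifying, S(k+1) = 12·6^k·k - 6·6^k + 3 = 6^(k+1)(2(k+1) - 3) + 3,
which is the closed form with N = k+1.
This completes the induction.

S(N) = 6^N(2N - 3) + 3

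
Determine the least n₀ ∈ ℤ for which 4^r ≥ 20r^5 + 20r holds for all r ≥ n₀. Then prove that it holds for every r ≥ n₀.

n₀ = 11

At r = 10: 1048576 < 2000200, so the inequality fails and n₀ ≥ 11. We prove 4^r ≥ 20r^5 + 20r for all r ≥ 11.
Base step (r = 11): 4^r = 4194304 and 20r^5 + 20r = 3221240, so 4194304 ≥ 3221240.
Inductive step: assume the claim holds for r = m, so 4^m ≥ 20m^5 + 20m.
Then 4^(m + 1) = 4·(4^m) ≥ 4·(20m^5 + 20m).
Also, for m ≥ 11 we have 4·(20m^5 + 20m) ≥ 20(m+1)^5 + 20(m+1), since 4·(20m^5 + 20m) − (20(m+1)^5 + 20(m+1)) = 60m^5 - 100m^4 - 200m^3 - 200m^2 - 40m - 40, which is nonnegative for all m ≥ 11.
Combining, 4^(m + 1) ≥ 20(m+1)^5 + 20(m+1).
This completes the induction.
Hence the smallest such n₀ is 11.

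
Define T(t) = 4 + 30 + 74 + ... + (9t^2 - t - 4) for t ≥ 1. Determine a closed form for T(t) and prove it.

We claim T(t) = t(3t^2 + 4t - 3) for all t ≥ 1.
Base step (t = 1): T(1) = 4, and the closed form gives 4. They agree.
Inductive step: suppose the statement holds for some i ≥ 1, so T(i) = i(3i^2 + 4i - 3).
Then T(i+1) = T(i) + (-i + 9(i + 1)^2 - 5) = (i(3i^2 + 4i - 3)) + (-i + 9(i + 1)^2 - 5).
Simplifying, T(i+1) = (i + 1)(3i^2 + 10i + 4) = (i+1)(3(i+1)^2 + 4(i+1) - 3),
which is the closed form with t = i+1.
By the principle of mathematical induction, the result holds for all t ≥ 1.

T(t) = t(3t^2 + 4t - 3)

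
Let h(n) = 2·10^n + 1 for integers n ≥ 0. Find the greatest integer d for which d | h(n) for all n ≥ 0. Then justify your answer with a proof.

Computing the first values: h(0) = 3 and h(1) = 21; gcd(3, 21) = 3, so d ≤ 3.
We prove 3 | 2·10^n + 1 for all n ≥ 0 by induction on n.
When n = 0: h(0) = 3 = 3·(1), so 3 | h(0).
For the inductive step, assume it holds for an arbitrary k ≥ 0, i.e. 3 | h(k). Then
h(k+1) = 2·10^(k+1) + 1 = 10·(2·10^k + 1) - 9 = 10·h(k) - 9. The first term is divisible by 3 by the inductive hypothesis, and -9 is divisible by 3. Hence 3 | h(k+1).
This completes the induction.
Therefore the largest such d is 3.

d = 3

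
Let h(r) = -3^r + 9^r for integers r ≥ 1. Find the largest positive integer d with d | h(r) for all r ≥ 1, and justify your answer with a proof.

d = 6

Computing the first values: h(1) = 6 and h(2) = 72; gcd(6, 72) = 6, so d ≤ 6.
We prove 6 | -3^r + 9^r for all r ≥ 1 by induction on r.
Base step (r = 1): h(1) = 6 = 6·(1), so 6 | h(1).
Inductive step: assume the claim holds for r = j, i.e. 6 | h(j). Then
9^{j+1} − 3^{j+1} = 9·9^j − 3·3^j = 9·(9^j − 3^j) + (6)·3^j. The first term is divisible by 6 by the inductive hypothesis, and the second term (6)·3^j is divisible by 6 since 6 | 6. Hence 6 | h(j+1).
By the principle of mathematical induction, the result holds for all r ≥ 1.
Therefore the largest such d is 6.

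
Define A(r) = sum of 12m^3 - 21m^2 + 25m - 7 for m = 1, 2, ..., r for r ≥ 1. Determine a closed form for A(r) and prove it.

A(r) = r(3r^3 - r^2 + 5r + 2)

We claim A(r) = r(3r^3 - r^2 + 5r + 2) for all r ≥ 1.
When r = 1: A(1) = 9, and the closed form gives 9. They agree.
For the inductive step, assume it holds for an arbitrary m ≥ 1, so A(m) = m(3m^3 - m^2 + 5m + 2).
Then A(m+1) = A(m) + (12m^3 + 15m^2 + 19m + 9) = (m(3m^3 - m^2 + 5m + 2)) + (12m^3 + 15m^2 + 19m + 9).
Simplifying, A(m+1) = (m + 1)(3m^3 + 8m^2 + 12m + 9) = (m+1)(3(m+1)^3 - (m+1)^2 + 5(m+1) + 2),
which is the closed form with r = m+1.
By induction, the statement is established for all r ≥ 1.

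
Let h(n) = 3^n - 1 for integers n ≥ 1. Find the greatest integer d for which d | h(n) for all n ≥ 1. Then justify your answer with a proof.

d = 2

Computing the first values: h(1) = 2 and h(2) = 8; gcd(2, 8) = 2, so d ≤ 2.
We prove 2 | 3^n - 1 for all n ≥ 1 by induction on n.
For the base case n = 1: h(1) = 2 = 2·(1), so 2 | h(1).
Inductive step: assume the claim holds for n = k, i.e. 2 | h(k). Then
3^{k+1} − 1^{k+1} = 3·3^k − 1·1^k = 3·(3^k − 1^k) + (2)·1^k. The first term is divisible by 2 by the inductive hypothesis, and the second term (2)·1^k is divisible by 2 since 2 | 2. Hence 2 | h(k+1).
By induction, the statement is established for all n ≥ 1.
Therefore the largest such d is 2.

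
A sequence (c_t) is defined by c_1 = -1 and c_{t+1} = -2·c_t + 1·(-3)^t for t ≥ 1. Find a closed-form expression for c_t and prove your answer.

Computing the first terms: c_1 = -1, c_2 = -1, c_3 = 11. This suggests c_t = -(-2)^(t + 1) - (-3)^t.
When t = 1: the formula gives -1 = -1 = c_1.
For the inductive step, assume it holds for an arbitrary k ≥ 1, so c_k = -(-2)^(k + 1) - (-3)^k.
Then c_{k+1} = -2·c_k + 1·(-3)^k = -2·(-(-2)^(k + 1) - (-3)^k) + 1·(-3)^k = -(-2)^(k + 2) - (-3)^(k + 1) = -(-2)^((k+1) + 1) - (-3)^(k+1),
which is the claimed formula at t = k+1.
Hence, by induction on t, the claim holds for every t ≥ 1.

c_t = -(-2)^(t + 1) - (-3)^t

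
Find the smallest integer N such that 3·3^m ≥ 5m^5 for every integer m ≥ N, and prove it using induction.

N = 12

At m = 11: 531441 < 805255, so the inequality fails and N ≥ 12. We prove 3·3^m ≥ 5m^5 for all m ≥ 12.
Base case (m = 12): 3·3^m = 1594323 and 5m^5 = 1244160, so 1594323 ≥ 1244160.
Inductive step: suppose the statement holds for some i ≥ 12, so 3·3^i ≥ 5i^5.
Then 3·3^(i + 1) = 3·(3·3^i) ≥ 3·(5i^5).
Also, for i ≥ 12 we have 3·(5i^5) ≥ 5(i+1)^5, since 3 ≥ (1 + 1/i)^5 for all i ≥ 12.
Combining, 3·3^(i + 1) ≥ 5(i+1)^5.
By the principle of mathematical induction, the result holds for all m ≥ 12.
Hence the smallest such N is 12.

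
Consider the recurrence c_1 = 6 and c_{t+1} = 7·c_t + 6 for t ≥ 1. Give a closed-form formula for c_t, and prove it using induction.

c_t = 7^t - 1

Computing the first terms: c_1 = 6, c_2 = 48, c_3 = 342. This suggests c_t = 7^t - 1.
Base step (t = 1): the formula gives 6 = 6 = c_1.
Inductive step: suppose the statement holds for some k ≥ 1, so c_k = 7^k - 1.
Then c_{k+1} = 7·c_k + 6 = 7·(7^k - 1) + 6 = 7^(k + 1) - 1,
which is the claimed formula at t = k+1.
By induction, the statement is established for all t ≥ 1.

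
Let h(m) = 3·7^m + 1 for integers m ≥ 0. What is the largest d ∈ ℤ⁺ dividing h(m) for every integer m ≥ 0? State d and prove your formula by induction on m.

d = 2

Computing the first values: h(0) = 4 and h(1) = 22; gcd(4, 22) = 2, so d ≤ 2.
We prove 2 | 3·7^m + 1 for all m ≥ 0 by induction on m.
Base step (m = 0): h(0) = 4 = 2·(2), so 2 | h(0).
Inductive step: assume the claim holds for m = k, i.e. 2 | h(k). Then
h(k+1) = 3·7^(k+1) + 1 = 7·(3·7^k + 1) - 6 = 7·h(k) - 6. The first term is divisible by 2 by the inductive hypothesis, and -6 is divisible by 2. Hence 2 | h(k+1).
By the principle of mathematical induction, the result holds for all m ≥ 0.
Therefore the largest such d is 2.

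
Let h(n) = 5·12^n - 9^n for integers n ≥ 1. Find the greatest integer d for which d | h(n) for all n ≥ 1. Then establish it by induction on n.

Computing the first values: h(1) = 51 and h(2) = 639; gcd(51, 639) = 3, so d ≤ 3.
We prove 3 | 5·12^n - 9^n for all n ≥ 1 by induction on n.
Base step (n = 1): h(1) = 51 = 3·(17), so 3 | h(1).
Suppose the result is true for n = p, i.e. 3 | h(p). Then
h(p+1) − 12·h(p) = (5·12^(p+1) - 9^(p+1)) − 12·(5·12^p - 9^p) = (-1)·9^p·(9 − 12) = (3)·9^p. Since 3 | h(p) by the inductive hypothesis, 3 | 12·h(p); and 3 | 3 since 3 = 3·1. Therefore 3 | h(p+1).
By the principle of mathematical induction, the result holds for all n ≥ 1.
Therefore the largest such d is 3.

d = 3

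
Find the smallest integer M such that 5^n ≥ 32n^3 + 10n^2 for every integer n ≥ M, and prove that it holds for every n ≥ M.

M = 6

At n = 5: 3125 < 4250, so the inequality fails and M ≥ 6. We prove 5^n ≥ 32n^3 + 10n^2 for all n ≥ 6.
For the base case n = 6: 5^n = 15625 and 32n^3 + 10n^2 = 7272, so 15625 ≥ 7272.
Suppose the result is true for n = i, so 5^i ≥ 32i^3 + 10i^2.
Then 5^(i + 1) = 5·(5^i) ≥ 5·(32i^3 + 10i^2).
Also, for i ≥ 6 we have 5·(32i^3 + 10i^2) ≥ 32(i+1)^3 + 10(i+1)^2, since 5·(32i^3 + 10i^2) − (32(i+1)^3 + 10(i+1)^2) = 128i^3 - 56i^2 - 116i - 42, which is nonnegative for all i ≥ 6.
Combining, 5^(i + 1) ≥ 32(i+1)^3 + 10(i+1)^2.
Hence, by induction on n, the claim holds for every n ≥ 6.
Hence the smallest such M is 6.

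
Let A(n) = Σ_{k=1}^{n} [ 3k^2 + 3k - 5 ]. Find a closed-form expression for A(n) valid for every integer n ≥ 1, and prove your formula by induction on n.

We claim A(n) = n(n^2 + 3n - 3) for all n ≥ 1.
For the base case n = 1: A(1) = 1, and the closed form gives 1. They agree.
Suppose the result is true for n = k, so A(k) = k(k^2 + 3k - 3).
Then A(k+1) = A(k) + (3k^2 + 9k + 1) = (k(k^2 + 3k - 3)) + (3k^2 + 9k + 1).
Simplifying, A(k+1) = (k + 1)(k^2 + 5k + 1) = (k+1)((k+1)^2 + 3(k+1) - 3),
which is the closed form with n = k+1.
By induction, the statement is established for all n ≥ 1.

A(n) = n(n^2 + 3n - 3)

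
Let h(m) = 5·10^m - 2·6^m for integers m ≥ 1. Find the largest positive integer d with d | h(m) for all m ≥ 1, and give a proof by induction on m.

Computing the first values: h(1) = 38 and h(2) = 428; gcd(38, 428) = 2, so d ≤ 2.
We prove 2 | 5·10^m - 2·6^m for all m ≥ 1 by induction on m.
Base step (m = 1): h(1) = 38 = 2·(19), so 2 | h(1).
Suppose the result is true for m = k, i.e. 2 | h(k). Then
h(k+1) − 10·h(k) = (5·10^(k+1) - 2·6^(k+1)) − 10·(5·10^k - 2·6^k) = (-2)·6^k·(6 − 10) = (8)·6^k. Since 2 | h(k) by the inductive hypothesis, 2 | 10·h(k); and 2 | 8 since 8 = 2·4. Therefore 2 | h(k+1).
By induction, the statement is established for all m ≥ 1.
Therefore the largest such d is 2.

d = 2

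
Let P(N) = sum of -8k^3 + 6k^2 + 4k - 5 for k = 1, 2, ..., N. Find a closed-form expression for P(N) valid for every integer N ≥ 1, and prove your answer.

P(N) = -N(N + 2)(2N^2 - 2N + 1)

We claim P(N) = -N(N + 2)(2N^2 - 2N + 1) for all N ≥ 1.
Base step (N = 1): P(1) = -3, and the closed form gives -3. They agree.
Inductive step: assume the claim holds for N = k, so P(k) = k(-2k^3 - 2k^2 + 3k - 2).
Then P(k+1) = P(k) + (-8k^3 - 18k^2 - 8k - 3) = (k(-2k^3 - 2k^2 + 3k - 2)) + (-8k^3 - 18k^2 - 8k - 3).
Simplifying, P(k+1) = -(k + 1)(k + 3)(2k^2 + 2k + 1) = -(k+1)((k+1) + 2)(2(k+1)^2 - 2(k+1) + 1),
which is the closed form with N = k+1.
By induction, the statement is established for all N ≥ 1.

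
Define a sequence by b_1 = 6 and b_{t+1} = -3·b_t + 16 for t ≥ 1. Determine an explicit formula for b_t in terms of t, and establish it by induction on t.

Computing the first terms: b_1 = 6, b_2 = -2, b_3 = 22. This suggests b_t = 2(-3)^(t - 1) + 4.
When t = 1: the formula gives 6 = 6 = b_1.
Inductive step: suppose the statement holds for some j ≥ 1, so b_j = 2(-3)^(j - 1) + 4.
Then b_{j+1} = -3·b_j + 16 = -3·(2(-3)^(j - 1) + 4) + 16 = 2(-3)^j + 4 = 2(-3)^((j+1) - 1) + 4,
which is the claimed formula at t = j+1.
By the principle of mathematical induction, the result holds for all t ≥ 1.

b_t = 2(-3)^(t - 1) + 4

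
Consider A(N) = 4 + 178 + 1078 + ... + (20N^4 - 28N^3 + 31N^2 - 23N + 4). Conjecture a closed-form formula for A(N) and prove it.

We claim A(N) = N(4N^4 + 3N^3 + 3N^2 - 3N - 3) for all N ≥ 1.
Base step (N = 1): A(1) = 4, and the closed form gives 4. They agree.
For the inductive step, assume it holds for an arbitrary i ≥ 1, so A(i) = i(4i^4 + 3i^3 + 3i^2 - 3i - 3).
Then A(i+1) = A(i) + (20i^4 + 52i^3 + 67i^2 + 35i + 4) = (i(4i^4 + 3i^3 + 3i^2 - 3i - 3)) + (20i^4 + 52i^3 + 67i^2 + 35i + 4).
Simplifying, A(i+1) = (i + 1)(4i^4 + 19i^3 + 36i^2 + 28i + 4) = (i+1)(4(i+1)^4 + 3(i+1)^3 + 3(i+1)^2 - 3(i+1) - 3),
which is the closed form with N = i+1.
By induction, the statement is established for all N ≥ 1.

A(N) = N(4N^4 + 3N^3 + 3N^2 - 3N - 3)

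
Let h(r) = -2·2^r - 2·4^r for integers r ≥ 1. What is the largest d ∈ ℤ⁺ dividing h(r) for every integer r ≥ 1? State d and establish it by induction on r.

Computing the first values: h(1) = -12 and h(2) = -40; gcd(-12, -40) = 4, so d ≤ 4.
We prove 4 | -2·2^r - 2·4^r for all r ≥ 1 by induction on r.
Base case (r = 1): h(1) = -12 = 4·(-3), so 4 | h(1).
For the inductive step, assume it holds for an arbitrary i ≥ 1, i.e. 4 | h(i). Then
h(i+1) − 4·h(i) = (-2·2^(i+1) - 2·4^(i+1)) − 4·(-2·2^i - 2·4^i) = (-2)·2^i·(2 − 4) = (4)·2^i. Since 4 | h(i) by the inductive hypothesis, 4 | 4·h(i); and 4 | 4 since 4 = 4·1. Therefore 4 | h(i+1).
By induction, the statement is established for all r ≥ 1.
Therefore the largest such d is 4.

d = 4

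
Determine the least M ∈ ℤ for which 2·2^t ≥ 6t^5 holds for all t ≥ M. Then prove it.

M = 25

At t = 24: 33554432 < 47775744, so the inequality fails and M ≥ 25. We prove 2·2^t ≥ 6t^5 for all t ≥ 25.
Base case (t = 25): 2·2^t = 67108864 and 6t^5 = 58593750, so 67108864 ≥ 58593750.
Suppose the result is true for t = j, so 2·2^j ≥ 6j^5.
Then 2·2^(j + 1) = 2·(2·2^j) ≥ 2·(6j^5).
Also, for j ≥ 25 we have 2·(6j^5) ≥ 6(j+1)^5, since 2 ≥ (1 + 1/j)^5 for all j ≥ 25.
Combining, 2·2^(j + 1) ≥ 6(j+1)^5.
By induction, the statement is established for all t ≥ 25.
Hence the smallest such M is 25.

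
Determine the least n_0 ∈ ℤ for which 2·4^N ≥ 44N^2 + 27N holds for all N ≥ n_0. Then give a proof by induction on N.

At N = 4: 512 < 812, so the inequality fails and n_0 ≥ 5. We prove 2·4^N ≥ 44N^2 + 27N for all N ≥ 5.
For the base case N = 5: 2·4^N = 2048 and 44N^2 + 27N = 1235, so 2048 ≥ 1235.
For the inductive step, assume it holds for an arbitrary k ≥ 5, so 2·4^k ≥ 44k^2 + 27k.
Then 2·4^(k + 1) = 4·(2·4^k) ≥ 4·(44k^2 + 27k).
Also, for k ≥ 5 we have 4·(44k^2 + 27k) ≥ 44(k+1)^2 + 27(k+1), since 4·(44k^2 + 27k) − (44(k+1)^2 + 27(k+1)) = 132k^2 - 7k - 71, which is nonnegative for all k ≥ 5.
Combining, 2·4^(k + 1) ≥ 44(k+1)^2 + 27(k+1).
By induction, the statement is established for all N ≥ 5.
Hence the smallest such n_0 is 5.

n_0 = 5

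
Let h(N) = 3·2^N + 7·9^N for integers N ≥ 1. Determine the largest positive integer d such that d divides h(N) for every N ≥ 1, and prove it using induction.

Computing the first values: h(1) = 69 and h(2) = 579; gcd(69, 579) = 3, so d ≤ 3.
We prove 3 | 3·2^N + 7·9^N for all N ≥ 1 by induction on N.
Base step (N = 1): h(1) = 69 = 3·(23), so 3 | h(1).
For the inductive step, assume it holds for an arbitrary i ≥ 1, i.e. 3 | h(i). Then
h(i+1) − 9·h(i) = (3·2^(i+1) + 7·9^(i+1)) − 9·(3·2^i + 7·9^i) = (3)·2^i·(2 − 9) = (-21)·2^i. Since 3 | h(i) by the inductive hypothesis, 3 | 9·h(i); and 3 | -21 since -21 = 3·-7. Therefore 3 | h(i+1).
This completes the induction.
Therefore the largest such d is 3.

d = 3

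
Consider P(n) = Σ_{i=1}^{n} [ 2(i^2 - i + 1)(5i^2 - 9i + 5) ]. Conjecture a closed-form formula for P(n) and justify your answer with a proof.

We claim P(n) = 2n(n^4 - n^3 + n^2 - n + 1) for all n ≥ 1.
Base step (n = 1): P(1) = 2, and the closed form gives 2. They agree.
Suppose the result is true for n = i, so P(i) = 2i(i^4 - i^3 + i^2 - i + 1).
Then P(i+1) = P(i) + (2(i - (i + 1)^2)(9i - 5(i + 1)^2 + 4)) = (2i(i^4 - i^3 + i^2 - i + 1)) + (2(i - (i + 1)^2)(9i - 5(i + 1)^2 + 4)).
Simplifying, P(i+1) = 2(i + 1)(i^4 + 3i^3 + 4i^2 + 2i + 1) = 2(i+1)((i+1)^4 - (i+1)^3 + (i+1)^2 - (i+1) + 1),
which is the closed form with n = i+1.
This completes the induction.

P(n) = 2n(n^4 - n^3 + n^2 - n + 1)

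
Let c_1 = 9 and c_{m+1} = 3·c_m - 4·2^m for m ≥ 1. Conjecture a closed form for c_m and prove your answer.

c_m = 2^(m + 2) + 3^(m - 1)

Computing the first terms: c_1 = 9, c_2 = 19, c_3 = 41. This suggests c_m = 2^(m + 2) + 3^(m - 1).
When m = 1: the formula gives 9 = 9 = c_1.
Suppose the result is true for m = p, so c_p = 2^(p + 2) + 3^(p - 1).
Then c_{p+1} = 3·c_p - 4·2^p = 3·(2^(p + 2) + 3^(p - 1)) - 4·2^p = 2^(p + 3) + 3^p = 2^((p+1) + 2) + 3^((p+1) - 1),
which is the claimed formula at m = p+1.
Hence, by induction on m, the claim holds for every m ≥ 1.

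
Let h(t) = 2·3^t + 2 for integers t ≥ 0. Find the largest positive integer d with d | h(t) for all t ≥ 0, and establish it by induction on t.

d = 4

Computing the first values: h(0) = 4 and h(1) = 8; gcd(4, 8) = 4, so d ≤ 4.
We prove 4 | 2·3^t + 2 for all t ≥ 0 by induction on t.
For the base case t = 0: h(0) = 4 = 4·(1), so 4 | h(0).
Suppose the result is true for t = m, i.e. 4 | h(m). Then
h(m+1) = 2·3^(m+1) + 2 = 3·(2·3^m + 2) - 4 = 3·h(m) - 4. The first term is divisible by 4 by the inductive hypothesis, and -4 is divisible by 4. Hence 4 | h(m+1).
By the principle of mathematical induction, the result holds for all t ≥ 0.
Therefore the largest such d is 4.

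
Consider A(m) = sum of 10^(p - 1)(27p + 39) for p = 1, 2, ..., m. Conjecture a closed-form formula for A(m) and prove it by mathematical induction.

A(m) = 10^m(3m + 4) - 4

We claim A(m) = 10^m(3m + 4) - 4 for all m ≥ 1.
Base case (m = 1): A(1) = 66, and the closed form gives 66. They agree.
For the inductive step, assume it holds for an arbitrary p ≥ 1, so A(p) = 10^p(3p + 4) - 4.
Then A(p+1) = A(p) + (10^p(27p + 66)) = (10^p(3p + 4) - 4) + (10^p(27p + 66)).
Simplifying, A(p+1) = 30·10^p·p + 70·10^p - 4 = 10^(p+1)(3(p+1) + 4) - 4,
which is the closed form with m = p+1.
By induction, the statement is established for all m ≥ 1.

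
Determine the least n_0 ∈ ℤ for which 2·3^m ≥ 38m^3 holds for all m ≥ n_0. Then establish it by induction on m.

n_0 = 9

At m = 8: 13122 < 19456, so the inequality fails and n_0 ≥ 9. We prove 2·3^m ≥ 38m^3 for all m ≥ 9.
Base case (m = 9): 2·3^m = 39366 and 38m^3 = 27702, so 39366 ≥ 27702.
For the inductive step, assume it holds for an arbitrary i ≥ 9, so 2·3^i ≥ 38i^3.
Then 2·3^(i + 1) = 3·(2·3^i) ≥ 3·(38i^3).
Also, for i ≥ 9 we have 3·(38i^3) ≥ 38(i+1)^3, since 3 ≥ (1 + 1/i)^3 for all i ≥ 9.
Combining, 2·3^(i + 1) ≥ 38(i+1)^3.
By induction, the statement is established for all m ≥ 9.
Hence the smallest such n_0 is 9.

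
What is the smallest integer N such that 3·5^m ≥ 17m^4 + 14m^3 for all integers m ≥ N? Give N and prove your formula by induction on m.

N = 6

At m = 5: 9375 < 12375, so the inequality fails and N ≥ 6. We prove 3·5^m ≥ 17m^4 + 14m^3 for all m ≥ 6.
When m = 6: 3·5^m = 46875 and 17m^4 + 14m^3 = 25056, so 46875 ≥ 25056.
Inductive step: assume the claim holds for m = i, so 3·5^i ≥ 17i^4 + 14i^3.
Then 3·5^(i + 1) = 5·(3·5^i) ≥ 5·(17i^4 + 14i^3).
Also, for i ≥ 6 we have 5·(17i^4 + 14i^3) ≥ 17(i+1)^4 + 14(i+1)^3, since 5·(17i^4 + 14i^3) − (17(i+1)^4 + 14(i+1)^3) = 68i^4 - 12i^3 - 144i^2 - 110i - 31, which is nonnegative for all i ≥ 6.
Combining, 3·5^(i + 1) ≥ 17(i+1)^4 + 14(i+1)^3.
This completes the induction.
Hence the smallest such N is 6.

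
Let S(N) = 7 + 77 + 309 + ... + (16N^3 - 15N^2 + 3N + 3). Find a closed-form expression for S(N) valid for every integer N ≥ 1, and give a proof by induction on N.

We claim S(N) = N(4N^3 + 3N^2 - 2N + 2) for all N ≥ 1.
For the base case N = 1: S(1) = 7, and the closed form gives 7. They agree.
Inductive step: suppose the statement holds for some r ≥ 1, so S(r) = r(4r^3 + 3r^2 - 2r + 2).
Then S(r+1) = S(r) + (16r^3 + 33r^2 + 21r + 7) = (r(4r^3 + 3r^2 - 2r + 2)) + (16r^3 + 33r^2 + 21r + 7).
Simplifying, S(r+1) = (r + 1)(4r^3 + 15r^2 + 16r + 7) = (r+1)(4(r+1)^3 + 3(r+1)^2 - 2(r+1) + 2),
which is the closed form with N = r+1.
By induction, the statement is established for all N ≥ 1.

S(N) = N(4N^3 + 3N^2 - 2N + 2)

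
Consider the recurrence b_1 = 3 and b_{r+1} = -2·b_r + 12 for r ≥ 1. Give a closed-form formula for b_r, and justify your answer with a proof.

b_r = -(-2)^(r - 1) + 4

Computing the first terms: b_1 = 3, b_2 = 6, b_3 = 0. This suggests b_r = -(-2)^(r - 1) + 4.
When r = 1: the formula gives 3 = 3 = b_1.
Inductive step: assume the claim holds for r = i, so b_i = -(-2)^(i - 1) + 4.
Then b_{i+1} = -2·b_i + 12 = -2·(-(-2)^(i - 1) + 4) + 12 = -(-2)^i + 4 = -(-2)^((i+1) - 1) + 4,
which is the claimed formula at r = i+1.
By induction, the statement is established for all r ≥ 1.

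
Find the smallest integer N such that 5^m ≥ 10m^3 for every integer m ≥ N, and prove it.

At m = 4: 625 < 640, so the inequality fails and N ≥ 5. We prove 5^m ≥ 10m^3 for all m ≥ 5.
Base step (m = 5): 5^m = 3125 and 10m^3 = 1250, so 3125 ≥ 1250.
Inductive step: suppose the statement holds for some p ≥ 5, so 5^p ≥ 10p^3.
Then 5^(p + 1) = 5·(5^p) ≥ 5·(10p^3).
Also, for p ≥ 5 we have 5·(10p^3) ≥ 10(p+1)^3, since 5 ≥ (1 + 1/p)^3 for all p ≥ 5.
Combining, 5^(p + 1) ≥ 10(p+1)^3.
By the principle of mathematical induction, the result holds for all m ≥ 5.
Hence the smallest such N is 5.

N = 5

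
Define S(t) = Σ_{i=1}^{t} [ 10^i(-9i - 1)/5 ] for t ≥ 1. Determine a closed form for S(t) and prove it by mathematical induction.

S(t) = -2·10^t·t

We claim S(t) = -2·10^t·t for all t ≥ 1.
For the base case t = 1: S(1) = -20, and the closed form gives -20. They agree.
For the inductive step, assume it holds for an arbitrary i ≥ 1, so S(i) = -2·10^i·i.
Then S(i+1) = S(i) + (10^i(-18i - 20)) = (-2·10^i·i) + (10^i(-18i - 20)).
Simplifying, S(i+1) = 20·10^i(-i - 1) = -2·10^(i+1)·(i+1),
which is the closed form with t = i+1.
By induction, the statement is established for all t ≥ 1.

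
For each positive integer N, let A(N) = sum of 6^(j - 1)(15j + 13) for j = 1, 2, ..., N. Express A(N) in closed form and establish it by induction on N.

A(N) = 6^N(3N + 2) - 2

We claim A(N) = 6^N(3N + 2) - 2 for all N ≥ 1.
When N = 1: A(1) = 28, and the closed form gives 28. They agree.
Inductive step: assume the claim holds for N = j, so A(j) = 6^j(3j + 2) - 2.
Then A(j+1) = A(j) + (6^j(15j + 28)) = (6^j(3j + 2) - 2) + (6^j(15j + 28)).
Simplifying, A(j+1) = 18·6^j·j + 30·6^j - 2 = 6^(j+1)(3(j+1) + 2) - 2,
which is the closed form with N = j+1.
By induction, the statement is established for all N ≥ 1.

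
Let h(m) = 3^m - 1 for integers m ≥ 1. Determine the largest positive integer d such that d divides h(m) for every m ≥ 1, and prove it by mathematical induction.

d = 2

Computing the first values: h(1) = 2 and h(2) = 8; gcd(2, 8) = 2, so d ≤ 2.
We prove 2 | 3^m - 1 for all m ≥ 1 by induction on m.
When m = 1: h(1) = 2 = 2·(1), so 2 | h(1).
For the inductive step, assume it holds for an arbitrary j ≥ 1, i.e. 2 | h(j). Then
3^{j+1} − 1^{j+1} = 3·3^j − 1·1^j = 3·(3^j − 1^j) + (2)·1^j. The first term is divisible by 2 by the inductive hypothesis, and the second term (2)·1^j is divisible by 2 since 2 | 2. Hence 2 | h(j+1).
Hence, by induction on m, the claim holds for every m ≥ 1.
Therefore the largest such d is 2.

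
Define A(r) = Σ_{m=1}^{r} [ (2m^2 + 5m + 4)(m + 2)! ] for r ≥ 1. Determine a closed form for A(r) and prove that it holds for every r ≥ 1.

We claim A(r) = (2r + 1)(r + 3)! - 6 for all r ≥ 1.
Base step (r = 1): A(1) = 66, and the closed form gives 66. They agree.
Suppose the result is true for r = m, so A(m) = (2m + 1)(m + 3)! - 6.
Then A(m+1) = A(m) + ((2m^2 + 9m + 11)(m + 3)!) = ((2m + 1)(m + 3)! - 6) + ((2m^2 + 9m + 11)(m + 3)!).
Simplifying, A(m+1) = (2(m+1) + 1)((m+1) + 3)! - 6,
which is the closed form with r = m+1.
This completes the induction.

A(r) = (2r + 1)(r + 3)! - 6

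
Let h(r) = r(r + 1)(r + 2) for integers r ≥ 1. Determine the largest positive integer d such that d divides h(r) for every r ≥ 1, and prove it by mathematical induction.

Computing the first values: h(1) = 6 and h(2) = 24; gcd(6, 24) = 6, so d ≤ 6.
We prove 6 | r(r + 1)(r + 2) for all r ≥ 1 by induction on r.
Base case (r = 1): h(1) = 6 = 6·(1), so 6 | h(1).
Suppose the result is true for r = p, i.e. 6 | h(p). Then
h(p+1) − h(p) = (p+1)·(p+2)·(p+3) − p·(p+1)·(p+2) = (p+1)·(p+2)·[(p+3) − p] = 3·(p+1)·(p+2). The product of 2 consecutive integers is divisible by (2)! = 2, so h(p+1) − h(p) is divisible by 3·2 = 6. By the inductive hypothesis 6 | h(p), hence 6 | h(p+1).
By induction, the statement is established for all r ≥ 1.
Therefore the largest such d is 6.

d = 6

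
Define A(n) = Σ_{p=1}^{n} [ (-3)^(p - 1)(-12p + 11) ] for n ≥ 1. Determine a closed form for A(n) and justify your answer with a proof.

We claim A(n) = (-3)^n(3n - 2) + 2 for all n ≥ 1.
Base step (n = 1): A(1) = -1, and the closed form gives -1. They agree.
Inductive step: suppose the statement holds for some p ≥ 1, so A(p) = (-3)^p(3p - 2) + 2.
Then A(p+1) = A(p) + ((-3)^p(-12p - 1)) = ((-3)^p(3p - 2) + 2) + ((-3)^p(-12p - 1)).
Simplifying, A(p+1) = (-3)^(p + 1) - (-3)^(p + 2)p + 2 = (-3)^(p+1)(3(p+1) - 2) + 2,
which is the closed form with n = p+1.
By induction, the statement is established for all n ≥ 1.

A(n) = (-3)^n(3n - 2) + 2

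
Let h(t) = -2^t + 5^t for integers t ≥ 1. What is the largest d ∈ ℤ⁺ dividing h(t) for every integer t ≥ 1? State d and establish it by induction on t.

d = 3

Computing the first values: h(1) = 3 and h(2) = 21; gcd(3, 21) = 3, so d ≤ 3.
We prove 3 | -2^t + 5^t for all t ≥ 1 by induction on t.
Base case (t = 1): h(1) = 3 = 3·(1), so 3 | h(1).
Suppose the result is true for t = r, i.e. 3 | h(r). Then
5^{r+1} − 2^{r+1} = 5·5^r − 2·2^r = 5·(5^r − 2^r) + (3)·2^r. The first term is divisible by 3 by the inductive hypothesis, and the second term (3)·2^r is divisible by 3 since 3 | 3. Hence 3 | h(r+1).
By the principle of mathematical induction, the result holds for all t ≥ 1.
Therefore the largest such d is 3.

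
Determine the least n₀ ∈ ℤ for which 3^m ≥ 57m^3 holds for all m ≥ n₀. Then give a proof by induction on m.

At m = 9: 19683 < 41553, so the inequality fails and n₀ ≥ 10. We prove 3^m ≥ 57m^3 for all m ≥ 10.
When m = 10: 3^m = 59049 and 57m^3 = 57000, so 59049 ≥ 57000.
Inductive step: suppose the statement holds for some j ≥ 10, so 3^j ≥ 57j^3.
Then 3^(j + 1) = 3·(3^j) ≥ 3·(57j^3).
Also, for j ≥ 10 we have 3·(57j^3) ≥ 57(j+1)^3, since 3 ≥ (1 + 1/j)^3 for all j ≥ 10.
Combining, 3^(j + 1) ≥ 57(j+1)^3.
By induction, the statement is established for all m ≥ 10.
Hence the smallest such n₀ is 10.

n₀ = 10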